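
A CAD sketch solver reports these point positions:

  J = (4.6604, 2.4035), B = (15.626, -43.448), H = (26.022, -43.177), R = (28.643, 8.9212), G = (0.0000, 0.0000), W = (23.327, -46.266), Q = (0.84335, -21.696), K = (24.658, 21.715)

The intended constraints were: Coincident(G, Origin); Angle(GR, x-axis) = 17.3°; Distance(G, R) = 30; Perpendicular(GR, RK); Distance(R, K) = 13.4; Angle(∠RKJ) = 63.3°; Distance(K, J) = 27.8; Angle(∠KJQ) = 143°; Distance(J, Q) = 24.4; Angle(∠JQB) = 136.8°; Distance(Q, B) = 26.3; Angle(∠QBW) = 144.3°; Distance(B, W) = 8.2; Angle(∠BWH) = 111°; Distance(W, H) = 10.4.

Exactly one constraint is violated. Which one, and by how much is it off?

Distance(W, H) = 10.4 — off by 6.30.

G = (0.00, 0.00) ✓; GR at 17.30° ✓; |GR| = 30.00 ✓; ∠(GR, RK) = 90.00° ✓; |RK| = 13.40 ✓; ∠RKJ = 63.30° ✓; |KJ| = 27.80 ✓; ∠KJQ = 143.0° ✓; |JQ| = 24.40 ✓; ∠JQB = 136.8° ✓; |QB| = 26.30 ✓; ∠QBW = 144.3° ✓; |BW| = 8.200 ✓; ∠BWH = 111.0° ✓; |WH| = 4.099 ✗.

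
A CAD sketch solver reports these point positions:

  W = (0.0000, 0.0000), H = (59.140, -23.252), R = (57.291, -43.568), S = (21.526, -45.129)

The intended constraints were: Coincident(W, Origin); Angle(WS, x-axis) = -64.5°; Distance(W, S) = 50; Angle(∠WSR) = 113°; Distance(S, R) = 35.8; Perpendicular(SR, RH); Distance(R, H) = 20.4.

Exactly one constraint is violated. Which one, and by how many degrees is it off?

Perpendicular(SR, RH) — off by 7.70°.

W = (0.00, 0.00) ✓; WS at -64.50° ✓; |WS| = 50.00 ✓; ∠WSR = 113.0° ✓; |SR| = 35.80 ✓; ∠(SR, RH) = 82.30° ✗; |RH| = 20.40 ✓.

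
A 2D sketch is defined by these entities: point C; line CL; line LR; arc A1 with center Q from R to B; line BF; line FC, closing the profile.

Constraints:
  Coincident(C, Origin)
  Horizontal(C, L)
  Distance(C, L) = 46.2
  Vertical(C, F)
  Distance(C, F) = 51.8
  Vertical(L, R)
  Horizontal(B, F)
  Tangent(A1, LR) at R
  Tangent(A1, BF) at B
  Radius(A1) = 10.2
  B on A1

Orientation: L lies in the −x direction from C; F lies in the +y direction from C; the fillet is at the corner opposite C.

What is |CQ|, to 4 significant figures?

55.01

CF is vertical with |CF| = 51.8 and F on the +y side, so F = (0.000, 51.80). The virtual corner opposite C is at (-46.20, 51.80). The tangent condition forces QR to be normal to LR and A1 meets BF tangentially, so QB is at right angles to BF, with radius 10.2, so the center Q sits 10.2 in from both sides at Q = (-36.00, 41.60). Then |CQ| = |Q − C| = 55.01.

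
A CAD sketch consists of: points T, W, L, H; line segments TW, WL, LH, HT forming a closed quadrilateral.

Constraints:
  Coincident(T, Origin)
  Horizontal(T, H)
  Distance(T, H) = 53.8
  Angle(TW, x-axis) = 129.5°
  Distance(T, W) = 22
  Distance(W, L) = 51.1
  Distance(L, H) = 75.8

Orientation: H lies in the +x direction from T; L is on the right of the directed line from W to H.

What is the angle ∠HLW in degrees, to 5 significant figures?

63.367°

T is at the origin; T and H share the same y with |TH| = 53.8 and H in +x, so H = (53.8, 0). TW runs at 129.5° with |TW| = 22.0, so W = (-13.994, 16.976). L is determined by |WL| = 51.1 and |LH| = 75.8 together: it lies at the intersection of circle(W, 51.1) and circle(H, 75.8). With |WH| = 69.887, the foot of the radical line on WH is 12.518 from W and the perpendicular offset is √(51.1² − 12.518²) = 49.543. Taking the right-of-WH solution: L = (-13.884, -34.124).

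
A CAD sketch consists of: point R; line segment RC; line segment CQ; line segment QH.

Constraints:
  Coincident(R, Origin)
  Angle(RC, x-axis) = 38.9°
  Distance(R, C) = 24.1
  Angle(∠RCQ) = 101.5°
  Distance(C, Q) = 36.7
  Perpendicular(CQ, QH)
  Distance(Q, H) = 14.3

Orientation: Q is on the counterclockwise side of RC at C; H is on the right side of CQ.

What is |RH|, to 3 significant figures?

56.2

∠RCQ = 101.5°, so CQ runs at 38.9° + (180° − 101.5°) = 117° from the x-axis; with |CQ| = 36.7, Q = C + 36.7·(cos 117°, sin 117°) = (1.87, 47.7). CQ ⟂ QH; with |QH| = 14.3 on the right of CQ, H = Q + 14.3·(0.888, 0.460) = (14.6, 54.3). Then |RH| = |H − R| = 56.2.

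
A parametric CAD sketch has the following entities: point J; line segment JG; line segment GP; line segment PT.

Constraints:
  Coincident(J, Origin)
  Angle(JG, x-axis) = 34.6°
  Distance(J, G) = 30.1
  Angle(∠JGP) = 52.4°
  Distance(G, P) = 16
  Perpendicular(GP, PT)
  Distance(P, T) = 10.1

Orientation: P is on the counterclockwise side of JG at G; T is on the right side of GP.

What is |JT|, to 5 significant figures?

34.030

J is at the origin; JG runs at 34.6° with length 30.1, so G = 30.1·(cos 34.6°, sin 34.6°) = (24.776, 17.092). ∠JGP = 52.4°, so GP runs at 34.6° + (180° − 52.4°) = 162.20° from the x-axis; with |GP| = 16.0, P = G + 16.0·(cos 162.20°, sin 162.20°) = (9.5423, 21.983). The perpendicularity gives PT at right angles to GP; with |PT| = 10.1 on the right of GP, T = P + 10.1·(0.30570, 0.95213) = (12.630, 31.600). Then |JT| = |T − J| = 34.030.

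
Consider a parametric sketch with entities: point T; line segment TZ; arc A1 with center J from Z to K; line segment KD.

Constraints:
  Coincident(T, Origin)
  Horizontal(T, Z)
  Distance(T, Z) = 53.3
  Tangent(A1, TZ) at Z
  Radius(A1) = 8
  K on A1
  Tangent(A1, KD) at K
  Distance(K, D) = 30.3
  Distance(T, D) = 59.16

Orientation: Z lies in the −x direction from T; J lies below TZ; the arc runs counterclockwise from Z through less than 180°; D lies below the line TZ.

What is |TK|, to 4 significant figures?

61.42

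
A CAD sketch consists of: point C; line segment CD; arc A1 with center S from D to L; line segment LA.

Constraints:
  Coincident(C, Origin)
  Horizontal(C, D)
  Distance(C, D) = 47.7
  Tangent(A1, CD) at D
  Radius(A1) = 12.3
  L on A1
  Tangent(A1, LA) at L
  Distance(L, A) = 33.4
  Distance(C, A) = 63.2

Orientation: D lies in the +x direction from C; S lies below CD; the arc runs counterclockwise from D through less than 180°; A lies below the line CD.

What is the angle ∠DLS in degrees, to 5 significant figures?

39.661°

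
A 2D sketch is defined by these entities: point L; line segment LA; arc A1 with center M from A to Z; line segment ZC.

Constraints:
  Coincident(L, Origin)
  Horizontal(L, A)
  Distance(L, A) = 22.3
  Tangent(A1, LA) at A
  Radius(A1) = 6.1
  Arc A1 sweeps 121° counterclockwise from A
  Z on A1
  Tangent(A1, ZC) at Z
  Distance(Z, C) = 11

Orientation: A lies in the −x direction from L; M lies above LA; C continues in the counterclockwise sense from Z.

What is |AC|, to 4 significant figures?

18.68

On A1, A sits at bearing -90° from M; a 121° counterclockwise sweep puts Z at bearing 31°, so Z = M + 6.1·(cos 31°, sin 31°) = (-17.07, 9.242). The tangent condition forces MZ to be normal to ZC, so ZC runs along (−sin 31°, cos 31°); with |ZC| = 11.0, C = (-22.74, 18.67). Then |AC| = |C − A| = 18.68.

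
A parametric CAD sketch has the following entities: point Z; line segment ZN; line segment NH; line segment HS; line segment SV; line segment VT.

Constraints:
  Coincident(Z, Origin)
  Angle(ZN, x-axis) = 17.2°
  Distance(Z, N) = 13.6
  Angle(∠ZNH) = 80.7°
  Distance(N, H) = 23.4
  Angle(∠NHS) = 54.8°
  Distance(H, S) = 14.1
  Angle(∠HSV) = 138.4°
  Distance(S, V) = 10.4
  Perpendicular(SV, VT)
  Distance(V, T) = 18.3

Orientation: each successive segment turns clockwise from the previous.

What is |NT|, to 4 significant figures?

4.038

Z is at the origin; ZN runs at 17.2° with length 13.6, so N = (12.99, 4.022). ∠ZNH = 80.7° gives NH at -82.10° from the x-axis; with |NH| = 23.4, H = (16.21, -19.16). ∠NHS = 54.8° gives HS at 152.7° from the x-axis; with |HS| = 14.1, S = (3.678, -12.69). ∠HSV = 138.4° gives SV at 111.1° from the x-axis; with |SV| = 10.4, V = (-0.06548, -2.987). The perpendicularity gives VT at right angles to SV, so VT runs at 21.10°; with |VT| = 18.3, T = (17.01, 3.601). Then |NT| = |T − N| = 4.038.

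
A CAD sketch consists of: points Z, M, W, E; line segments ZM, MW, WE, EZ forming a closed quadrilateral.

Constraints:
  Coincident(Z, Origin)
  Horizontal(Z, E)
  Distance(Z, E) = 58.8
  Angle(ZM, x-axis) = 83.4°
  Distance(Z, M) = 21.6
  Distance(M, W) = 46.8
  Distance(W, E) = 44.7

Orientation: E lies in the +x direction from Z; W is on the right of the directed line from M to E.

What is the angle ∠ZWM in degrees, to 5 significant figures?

20.294°

Z is at the origin; ZE is horizontal with |ZE| = 58.8 and E in +x, so E = (58.8, 0). ZM runs at 83.4° with |ZM| = 21.6, so M = (2.4826, 21.457). W is determined by |MW| = 46.8 and |WE| = 44.7 together: it lies at the intersection of circle(M, 46.8) and circle(E, 44.7). With |ME| = 60.266, the foot of the radical line on ME is 31.727 from M and the perpendicular offset is √(46.8² − 31.727²) = 34.404. Taking the right-of-ME solution: W = (19.882, -21.988).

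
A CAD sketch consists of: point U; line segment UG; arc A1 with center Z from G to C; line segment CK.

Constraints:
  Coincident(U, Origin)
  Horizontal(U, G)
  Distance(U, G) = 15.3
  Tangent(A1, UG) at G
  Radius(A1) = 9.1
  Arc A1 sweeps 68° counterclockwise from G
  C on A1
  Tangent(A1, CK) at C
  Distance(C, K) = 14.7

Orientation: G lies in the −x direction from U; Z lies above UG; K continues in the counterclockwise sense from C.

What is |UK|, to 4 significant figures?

19.37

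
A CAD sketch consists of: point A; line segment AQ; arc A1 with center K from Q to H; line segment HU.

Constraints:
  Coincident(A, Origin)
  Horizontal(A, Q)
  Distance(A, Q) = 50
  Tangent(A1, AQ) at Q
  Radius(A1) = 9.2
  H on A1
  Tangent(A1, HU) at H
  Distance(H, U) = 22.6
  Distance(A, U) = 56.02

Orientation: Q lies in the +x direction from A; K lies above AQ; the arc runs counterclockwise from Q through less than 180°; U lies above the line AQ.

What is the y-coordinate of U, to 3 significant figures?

33.1

A is at the origin; A and Q share the same y with |AQ| = 50.0 and Q on the +x side, so Q = (50.0, 0.00). Tangency of A1 to AQ means the radius KQ is perpendicular to AQ, so K = Q + (0, 9.2) = (50.0, 9.20). Since KH ⟂ HU (tangency), |KU| = √(9.2² + 22.6²) = 24.4 regardless of where H sits on A1. So U lies on both circle(A, 56.02) and circle(K, 24.4); the above-AQ intersection is U = (45.2, 33.1). H is the foot of the tangent from U: H = (57.7, 14.3).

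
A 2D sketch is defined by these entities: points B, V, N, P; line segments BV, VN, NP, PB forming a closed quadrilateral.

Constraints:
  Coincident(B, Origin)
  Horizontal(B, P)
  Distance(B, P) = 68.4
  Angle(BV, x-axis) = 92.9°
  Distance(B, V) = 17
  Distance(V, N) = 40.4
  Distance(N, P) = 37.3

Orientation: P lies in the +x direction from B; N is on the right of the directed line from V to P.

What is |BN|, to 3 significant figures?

32.5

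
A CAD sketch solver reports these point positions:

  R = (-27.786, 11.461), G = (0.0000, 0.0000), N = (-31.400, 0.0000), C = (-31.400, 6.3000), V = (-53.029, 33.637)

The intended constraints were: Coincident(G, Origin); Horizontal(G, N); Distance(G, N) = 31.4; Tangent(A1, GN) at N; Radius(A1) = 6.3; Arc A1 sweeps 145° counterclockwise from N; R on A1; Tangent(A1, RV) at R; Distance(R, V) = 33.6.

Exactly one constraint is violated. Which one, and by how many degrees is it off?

Tangent(A1, RV) at R — off by 6.30°.

G = (0.00, 0.00) ✓; G.y = 0.00, N.y = 0.00 ✓; |GN| = 31.40 ✓; ∠(CN, NG) = 90.00° ✓; |CN| = 6.300 ✓; bearing(C→R) − bearing(C→N) = 145.0° ✓; |CR| = 6.301 ✓; ∠(CR, RV) = 96.30° ✗; |RV| = 33.60 ✓.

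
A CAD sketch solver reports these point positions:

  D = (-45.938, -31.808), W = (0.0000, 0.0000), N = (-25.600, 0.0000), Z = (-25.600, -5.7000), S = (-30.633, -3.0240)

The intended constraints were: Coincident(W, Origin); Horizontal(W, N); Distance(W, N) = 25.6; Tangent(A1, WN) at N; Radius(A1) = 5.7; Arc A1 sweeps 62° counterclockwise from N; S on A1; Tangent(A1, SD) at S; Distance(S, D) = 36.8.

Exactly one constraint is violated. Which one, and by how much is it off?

Distance(S, D) = 36.8 — off by 4.20.

W = (0.00, 0.00) ✓; W.y = 0.00, N.y = 0.00 ✓; |WN| = 25.60 ✓; ∠(ZN, NW) = 90.00° ✓; |ZN| = 5.700 ✓; bearing(Z→S) − bearing(Z→N) = 62.00° ✓; |ZS| = 5.700 ✓; ∠(ZS, SD) = 90.00° ✓; |SD| = 32.60 ✗.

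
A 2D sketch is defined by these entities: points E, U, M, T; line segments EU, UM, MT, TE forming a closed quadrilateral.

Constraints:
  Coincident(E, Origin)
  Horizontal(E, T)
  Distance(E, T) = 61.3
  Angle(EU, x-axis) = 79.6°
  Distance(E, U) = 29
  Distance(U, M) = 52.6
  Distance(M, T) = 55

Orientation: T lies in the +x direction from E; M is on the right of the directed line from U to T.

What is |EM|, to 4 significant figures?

26.40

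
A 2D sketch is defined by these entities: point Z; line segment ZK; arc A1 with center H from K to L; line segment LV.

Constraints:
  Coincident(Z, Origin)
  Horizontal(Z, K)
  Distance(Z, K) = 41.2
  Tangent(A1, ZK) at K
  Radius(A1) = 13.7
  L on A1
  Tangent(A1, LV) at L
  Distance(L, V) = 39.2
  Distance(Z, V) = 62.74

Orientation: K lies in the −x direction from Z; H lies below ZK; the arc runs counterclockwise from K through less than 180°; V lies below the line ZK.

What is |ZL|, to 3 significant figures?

56.8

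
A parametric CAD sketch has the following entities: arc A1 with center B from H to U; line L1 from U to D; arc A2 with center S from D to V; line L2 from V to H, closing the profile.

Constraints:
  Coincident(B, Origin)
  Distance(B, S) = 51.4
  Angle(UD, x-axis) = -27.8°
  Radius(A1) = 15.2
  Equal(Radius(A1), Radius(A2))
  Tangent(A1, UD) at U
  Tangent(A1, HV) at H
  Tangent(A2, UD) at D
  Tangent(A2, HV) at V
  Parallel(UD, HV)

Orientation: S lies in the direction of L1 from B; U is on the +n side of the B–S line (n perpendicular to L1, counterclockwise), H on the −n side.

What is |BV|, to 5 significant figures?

53.600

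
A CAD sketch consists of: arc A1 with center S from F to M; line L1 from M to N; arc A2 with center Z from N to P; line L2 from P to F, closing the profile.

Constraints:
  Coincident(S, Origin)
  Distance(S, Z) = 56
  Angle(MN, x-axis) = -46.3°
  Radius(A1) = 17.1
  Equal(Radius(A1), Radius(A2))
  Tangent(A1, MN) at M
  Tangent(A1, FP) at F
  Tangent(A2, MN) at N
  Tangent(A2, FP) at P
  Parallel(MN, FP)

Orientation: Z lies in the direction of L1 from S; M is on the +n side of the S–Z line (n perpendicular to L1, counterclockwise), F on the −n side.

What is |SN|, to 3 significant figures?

58.6

Tangency of A1 to both parallel lines with radius 17.1 puts M and F at S ± 17.1·n: M = (12.4, 11.8), F = (-12.4, -11.8). Equal radii place N and P the same way about Z: N = Z + 17.1·n = (51.1, -28.7), P = Z − 17.1·n = (26.3, -52.3). Then |SN| = |N − S| = 58.6.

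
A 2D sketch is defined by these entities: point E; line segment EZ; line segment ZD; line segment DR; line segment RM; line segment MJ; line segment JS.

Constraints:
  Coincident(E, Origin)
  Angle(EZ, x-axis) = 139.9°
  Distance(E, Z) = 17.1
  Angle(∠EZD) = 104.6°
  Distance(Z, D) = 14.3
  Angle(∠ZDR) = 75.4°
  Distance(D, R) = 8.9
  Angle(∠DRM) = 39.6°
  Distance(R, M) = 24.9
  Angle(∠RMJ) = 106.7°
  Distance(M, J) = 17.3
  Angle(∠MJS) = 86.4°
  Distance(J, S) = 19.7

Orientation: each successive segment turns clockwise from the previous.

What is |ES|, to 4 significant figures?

40.72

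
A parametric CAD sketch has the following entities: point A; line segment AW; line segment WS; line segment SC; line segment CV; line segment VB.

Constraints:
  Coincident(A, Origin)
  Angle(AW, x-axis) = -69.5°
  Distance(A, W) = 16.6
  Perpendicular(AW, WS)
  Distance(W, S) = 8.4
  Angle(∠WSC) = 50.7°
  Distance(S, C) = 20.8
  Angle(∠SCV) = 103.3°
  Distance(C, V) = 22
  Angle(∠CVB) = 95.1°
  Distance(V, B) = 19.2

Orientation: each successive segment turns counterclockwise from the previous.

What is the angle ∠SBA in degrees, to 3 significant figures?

34.0°

∠SCV = 103.3° gives CV at -134° from the x-axis; with |CV| = 22.0, V = (-19.4, -18.1). ∠CVB = 95.1° gives VB at -48.6° from the x-axis; with |VB| = 19.2, B = (-6.74, -32.5). Then cos ∠SBA = BS·BA / (|BS||BA|), giving 34.0°.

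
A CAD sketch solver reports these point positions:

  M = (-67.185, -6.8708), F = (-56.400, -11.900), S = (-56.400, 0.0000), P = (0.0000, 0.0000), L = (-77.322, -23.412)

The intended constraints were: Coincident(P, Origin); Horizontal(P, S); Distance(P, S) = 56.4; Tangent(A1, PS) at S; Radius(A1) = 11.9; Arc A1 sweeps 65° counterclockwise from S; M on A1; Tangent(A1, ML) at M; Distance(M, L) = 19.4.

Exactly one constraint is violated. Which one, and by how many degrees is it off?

Tangent(A1, ML) at M — off by 6.50°.

P = (0.00, 0.00) ✓; P.y = 0.00, S.y = 0.00 ✓; |PS| = 56.40 ✓; ∠(FS, SP) = 90.00° ✓; |FS| = 11.90 ✓; bearing(F→M) − bearing(F→S) = 65.00° ✓; |FM| = 11.90 ✓; ∠(FM, ML) = 96.50° ✗; |ML| = 19.40 ✓.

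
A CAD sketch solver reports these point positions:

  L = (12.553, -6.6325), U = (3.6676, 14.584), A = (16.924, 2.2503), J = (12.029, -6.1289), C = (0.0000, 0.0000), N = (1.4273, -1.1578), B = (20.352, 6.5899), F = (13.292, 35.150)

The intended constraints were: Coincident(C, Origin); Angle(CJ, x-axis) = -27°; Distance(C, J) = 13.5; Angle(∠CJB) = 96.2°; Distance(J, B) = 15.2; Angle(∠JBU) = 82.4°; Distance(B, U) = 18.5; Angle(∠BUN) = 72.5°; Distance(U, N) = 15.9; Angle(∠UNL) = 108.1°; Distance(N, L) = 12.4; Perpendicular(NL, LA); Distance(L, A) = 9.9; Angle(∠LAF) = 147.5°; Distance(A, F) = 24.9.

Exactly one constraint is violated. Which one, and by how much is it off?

Distance(A, F) = 24.9 — off by 8.20.

C = (0.00, 0.00) ✓; CJ at -27.00° ✓; |CJ| = 13.50 ✓; ∠CJB = 96.20° ✓; |JB| = 15.20 ✓; ∠JBU = 82.40° ✓; |BU| = 18.50 ✓; ∠BUN = 72.50° ✓; |UN| = 15.90 ✓; ∠UNL = 108.1° ✓; |NL| = 12.40 ✓; ∠(NL, LA) = 90.00° ✓; |LA| = 9.900 ✓; ∠LAF = 147.5° ✓; |AF| = 33.10 ✗.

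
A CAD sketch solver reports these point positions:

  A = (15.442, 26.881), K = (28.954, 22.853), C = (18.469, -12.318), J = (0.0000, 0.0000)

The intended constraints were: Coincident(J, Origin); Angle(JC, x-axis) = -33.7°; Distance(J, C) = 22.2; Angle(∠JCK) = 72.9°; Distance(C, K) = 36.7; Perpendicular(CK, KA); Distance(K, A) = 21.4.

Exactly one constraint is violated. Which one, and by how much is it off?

Distance(K, A) = 21.4 — off by 7.30.

J = (0.00, 0.00) ✓; JC at -33.70° ✓; |JC| = 22.20 ✓; ∠JCK = 72.90° ✓; |CK| = 36.70 ✓; ∠(CK, KA) = 90.00° ✓; |KA| = 14.10 ✗.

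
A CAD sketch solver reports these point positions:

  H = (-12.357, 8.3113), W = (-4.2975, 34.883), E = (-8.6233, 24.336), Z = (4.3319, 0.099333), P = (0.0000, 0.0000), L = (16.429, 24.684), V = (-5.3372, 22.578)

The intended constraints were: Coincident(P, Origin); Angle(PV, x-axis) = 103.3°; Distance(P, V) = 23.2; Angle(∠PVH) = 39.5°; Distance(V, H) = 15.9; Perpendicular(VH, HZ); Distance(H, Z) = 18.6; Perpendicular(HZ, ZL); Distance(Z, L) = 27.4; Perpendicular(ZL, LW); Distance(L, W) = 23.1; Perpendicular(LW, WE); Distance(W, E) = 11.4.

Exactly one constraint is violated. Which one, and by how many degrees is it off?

Perpendicular(LW, WE) — off by 3.90°.

P = (0.00, 0.00) ✓; PV at 103.3° ✓; |PV| = 23.20 ✓; ∠PVH = 39.50° ✓; |VH| = 15.90 ✓; ∠(VH, HZ) = 90.00° ✓; |HZ| = 18.60 ✓; ∠(HZ, ZL) = 90.00° ✓; |ZL| = 27.40 ✓; ∠(ZL, LW) = 90.00° ✓; |LW| = 23.10 ✓; ∠(LW, WE) = 93.90° ✗; |WE| = 11.40 ✓.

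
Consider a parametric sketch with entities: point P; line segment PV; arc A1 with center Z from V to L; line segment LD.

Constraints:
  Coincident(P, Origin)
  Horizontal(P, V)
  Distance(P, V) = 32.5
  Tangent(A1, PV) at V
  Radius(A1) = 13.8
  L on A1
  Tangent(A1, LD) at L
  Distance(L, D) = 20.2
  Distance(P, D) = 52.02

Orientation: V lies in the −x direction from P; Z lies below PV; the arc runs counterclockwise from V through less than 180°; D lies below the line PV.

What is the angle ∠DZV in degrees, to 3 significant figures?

173°

Checks: |PV| = 32.50 ✓; |ZL| = 13.80 ✓; ∠(ZL, LD) = 90.00° ✓; |LD| = 20.20 ✓; |PD| = 52.02 ✓.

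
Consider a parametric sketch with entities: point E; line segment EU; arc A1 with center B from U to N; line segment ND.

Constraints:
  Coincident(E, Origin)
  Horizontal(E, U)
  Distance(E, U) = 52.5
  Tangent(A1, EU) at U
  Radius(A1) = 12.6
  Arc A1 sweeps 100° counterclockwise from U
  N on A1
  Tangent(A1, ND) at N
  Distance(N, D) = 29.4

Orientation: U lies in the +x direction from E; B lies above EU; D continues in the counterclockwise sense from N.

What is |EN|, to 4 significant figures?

66.57

Since A1 is tangent to EU there, BU ⟂ EU, so B = U + (0, 12.6) = (52.50, 12.60). On A1, U sits at bearing -90° from B; a 100° counterclockwise sweep puts N at bearing 10°, so N = B + 12.6·(cos 10°, sin 10°) = (64.91, 14.79). Then |EN| = |N − E| = 66.57.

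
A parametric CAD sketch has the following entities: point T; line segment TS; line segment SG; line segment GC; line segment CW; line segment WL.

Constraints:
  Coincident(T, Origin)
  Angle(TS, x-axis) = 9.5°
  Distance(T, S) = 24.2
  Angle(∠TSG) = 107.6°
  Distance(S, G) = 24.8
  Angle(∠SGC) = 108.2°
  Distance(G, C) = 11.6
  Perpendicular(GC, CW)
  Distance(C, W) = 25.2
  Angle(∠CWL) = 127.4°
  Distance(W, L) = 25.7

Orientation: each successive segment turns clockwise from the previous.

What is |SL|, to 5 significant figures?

17.283

T is at the origin; TS runs at 9.5° with length 24.2, so S = (23.868, 3.9942). ∠TSG = 107.6° gives SG at -62.900° from the x-axis; with |SG| = 24.8, G = (35.166, -18.083). ∠SGC = 108.2° gives GC at -134.70° from the x-axis; with |GC| = 11.6, C = (27.006, -26.328). GC is perpendicular to CW, so CW runs at 135.30°; with |CW| = 25.2, W = (9.0941, -8.6029). ∠CWL = 127.4° gives WL at 82.700° from the x-axis; with |WL| = 25.7, L = (12.360, 16.889). Then |SL| = |L − S| = 17.283.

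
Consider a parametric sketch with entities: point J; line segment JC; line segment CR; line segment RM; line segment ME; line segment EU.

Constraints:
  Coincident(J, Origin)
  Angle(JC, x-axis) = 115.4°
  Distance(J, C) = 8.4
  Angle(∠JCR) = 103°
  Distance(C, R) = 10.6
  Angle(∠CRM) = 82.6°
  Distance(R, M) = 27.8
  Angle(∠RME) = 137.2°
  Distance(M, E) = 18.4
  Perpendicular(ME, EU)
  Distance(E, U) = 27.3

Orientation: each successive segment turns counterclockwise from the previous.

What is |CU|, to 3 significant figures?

30.7

∠RME = 137.2° gives ME at -27.4° from the x-axis; with |ME| = 18.4, E = (11.8, -29.3). ME ⟂ EU, so EU runs at 62.6°; with |EU| = 27.3, U = (24.4, -5.07). Then |CU| = |U − C| = 30.7.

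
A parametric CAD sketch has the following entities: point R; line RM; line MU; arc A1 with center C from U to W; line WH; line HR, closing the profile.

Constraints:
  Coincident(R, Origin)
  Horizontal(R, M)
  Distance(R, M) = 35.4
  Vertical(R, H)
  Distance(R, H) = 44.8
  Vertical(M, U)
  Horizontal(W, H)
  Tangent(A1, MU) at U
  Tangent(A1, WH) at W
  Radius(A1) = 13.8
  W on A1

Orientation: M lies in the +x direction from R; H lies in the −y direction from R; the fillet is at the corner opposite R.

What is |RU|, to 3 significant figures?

47.1

R is at the origin; R and M share the same y with |RM| = 35.4 and M on the +x side, so M = (35.4, 0.00). R and H share the same x with |RH| = 44.8 and H on the −y side, so H = (0.00, -44.8). The virtual corner opposite R is at (35.4, -44.8). Since A1 is tangent to MU there, CU ⟂ MU and the tangent condition forces CW to be normal to WH, with radius 13.8, so the center C sits 13.8 in from both sides at C = (21.6, -31.0). That places the tangent points at U = (35.4, -31.0) on MU and W = (21.6, -44.8) on WH. Then |RU| = |U − R| = 47.1.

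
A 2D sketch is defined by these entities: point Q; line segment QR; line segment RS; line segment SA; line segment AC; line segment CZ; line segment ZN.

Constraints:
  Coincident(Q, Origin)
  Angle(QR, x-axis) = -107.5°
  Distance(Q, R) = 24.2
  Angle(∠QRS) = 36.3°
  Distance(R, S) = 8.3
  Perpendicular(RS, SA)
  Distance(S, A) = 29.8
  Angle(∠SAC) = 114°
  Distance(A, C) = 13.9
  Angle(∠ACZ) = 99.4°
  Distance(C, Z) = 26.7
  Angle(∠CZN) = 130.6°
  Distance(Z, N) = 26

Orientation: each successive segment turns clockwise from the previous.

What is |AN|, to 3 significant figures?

46.3

∠ACZ = 99.4° gives CZ at -128° from the x-axis; with |CZ| = 26.7, Z = (11.3, -36.9). ∠CZN = 130.6° gives ZN at -177° from the x-axis; with |ZN| = 26.0, N = (-14.6, -38.2). Then |AN| = |N − A| = 46.3.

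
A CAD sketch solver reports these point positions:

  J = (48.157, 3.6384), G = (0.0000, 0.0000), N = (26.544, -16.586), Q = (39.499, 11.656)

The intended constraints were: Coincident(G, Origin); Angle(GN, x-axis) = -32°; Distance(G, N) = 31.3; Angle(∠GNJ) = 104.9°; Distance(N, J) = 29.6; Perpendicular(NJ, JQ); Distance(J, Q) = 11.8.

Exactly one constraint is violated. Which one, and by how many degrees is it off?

Perpendicular(NJ, JQ) — off by 4.10°.

G = (0.00, 0.00) ✓; GN at -32.00° ✓; |GN| = 31.30 ✓; ∠GNJ = 104.9° ✓; |NJ| = 29.60 ✓; ∠(NJ, JQ) = 94.10° ✗; |JQ| = 11.80 ✓.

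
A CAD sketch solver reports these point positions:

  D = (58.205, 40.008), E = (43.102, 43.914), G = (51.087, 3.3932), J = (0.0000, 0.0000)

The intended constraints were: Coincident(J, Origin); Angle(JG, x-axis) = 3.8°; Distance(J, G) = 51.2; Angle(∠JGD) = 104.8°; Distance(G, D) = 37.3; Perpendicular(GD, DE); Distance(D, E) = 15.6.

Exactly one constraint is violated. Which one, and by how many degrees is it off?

Perpendicular(GD, DE) — off by 3.50°.

J = (0.00, 0.00) ✓; JG at 3.800° ✓; |JG| = 51.20 ✓; ∠JGD = 104.8° ✓; |GD| = 37.30 ✓; ∠(GD, DE) = 86.50° ✗; |DE| = 15.60 ✓.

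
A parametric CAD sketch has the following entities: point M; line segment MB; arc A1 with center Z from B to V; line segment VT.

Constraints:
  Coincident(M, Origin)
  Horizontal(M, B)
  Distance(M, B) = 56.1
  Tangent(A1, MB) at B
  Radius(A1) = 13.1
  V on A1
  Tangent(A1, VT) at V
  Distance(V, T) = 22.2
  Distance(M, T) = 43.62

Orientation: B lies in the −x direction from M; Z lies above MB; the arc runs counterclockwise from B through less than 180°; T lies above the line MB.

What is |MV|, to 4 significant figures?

45.00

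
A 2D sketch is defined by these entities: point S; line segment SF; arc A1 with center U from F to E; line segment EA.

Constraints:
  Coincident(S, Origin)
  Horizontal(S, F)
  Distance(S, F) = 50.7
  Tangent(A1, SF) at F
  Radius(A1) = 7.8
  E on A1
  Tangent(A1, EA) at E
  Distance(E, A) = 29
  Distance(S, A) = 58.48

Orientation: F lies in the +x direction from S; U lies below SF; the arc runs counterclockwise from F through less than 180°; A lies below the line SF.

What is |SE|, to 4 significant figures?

43.73

Checks: ∠(UF, FS) = 90.00° ✓; |UF| = 7.800 ✓; |UE| = 7.800 ✓; ∠(UE, EA) = 90.00° ✓; |EA| = 29.00 ✓; |SA| = 58.48 ✓.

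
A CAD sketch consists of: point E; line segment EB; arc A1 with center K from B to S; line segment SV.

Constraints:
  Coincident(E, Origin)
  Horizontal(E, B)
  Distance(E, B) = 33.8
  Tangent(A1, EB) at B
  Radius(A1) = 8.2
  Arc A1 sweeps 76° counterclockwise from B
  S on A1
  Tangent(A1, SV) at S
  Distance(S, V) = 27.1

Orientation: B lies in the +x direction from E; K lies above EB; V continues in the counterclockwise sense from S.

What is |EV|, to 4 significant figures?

58.23

On A1, B sits at bearing -90° from K; a 76° counterclockwise sweep puts S at bearing -14°, so S = K + 8.2·(cos -14°, sin -14°) = (41.76, 6.216). A1 meets SV tangentially, so KS is at right angles to SV, so SV runs along (−sin -14°, cos -14°); with |SV| = 27.1, V = (48.31, 32.51). Then |EV| = |V − E| = 58.23.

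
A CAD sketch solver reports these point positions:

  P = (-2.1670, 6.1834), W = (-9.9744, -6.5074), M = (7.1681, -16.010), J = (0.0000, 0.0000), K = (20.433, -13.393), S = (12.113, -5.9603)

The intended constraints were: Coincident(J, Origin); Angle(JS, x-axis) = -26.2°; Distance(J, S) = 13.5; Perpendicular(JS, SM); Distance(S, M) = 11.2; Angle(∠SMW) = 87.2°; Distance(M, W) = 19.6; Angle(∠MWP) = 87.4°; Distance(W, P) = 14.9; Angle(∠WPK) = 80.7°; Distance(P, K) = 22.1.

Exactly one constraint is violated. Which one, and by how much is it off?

Distance(P, K) = 22.1 — off by 7.80.

J = (0.00, 0.00) ✓; JS at -26.20° ✓; |JS| = 13.50 ✓; ∠(JS, SM) = 90.00° ✓; |SM| = 11.20 ✓; ∠SMW = 87.20° ✓; |MW| = 19.60 ✓; ∠MWP = 87.40° ✓; |WP| = 14.90 ✓; ∠WPK = 80.70° ✓; |PK| = 29.90 ✗.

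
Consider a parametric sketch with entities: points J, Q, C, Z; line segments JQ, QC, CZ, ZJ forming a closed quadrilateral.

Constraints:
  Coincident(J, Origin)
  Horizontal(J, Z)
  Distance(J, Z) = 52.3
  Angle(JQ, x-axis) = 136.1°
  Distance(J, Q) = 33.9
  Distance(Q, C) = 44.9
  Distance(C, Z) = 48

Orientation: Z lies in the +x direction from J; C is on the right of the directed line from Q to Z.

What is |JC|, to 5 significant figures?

11.423

J is at the origin; J and Z share the same y with |JZ| = 52.3 and Z in +x, so Z = (52.3, 0). JQ runs at 136.1° with |JQ| = 33.9, so Q = (-24.427, 23.506). C is determined by |QC| = 44.9 and |CZ| = 48.0 together: it lies at the intersection of circle(Q, 44.9) and circle(Z, 48.0). With |QZ| = 80.247, the foot of the radical line on QZ is 38.329 from Q and the perpendicular offset is √(44.9² − 38.329²) = 23.386. Taking the right-of-QZ solution: C = (5.3706, -10.081).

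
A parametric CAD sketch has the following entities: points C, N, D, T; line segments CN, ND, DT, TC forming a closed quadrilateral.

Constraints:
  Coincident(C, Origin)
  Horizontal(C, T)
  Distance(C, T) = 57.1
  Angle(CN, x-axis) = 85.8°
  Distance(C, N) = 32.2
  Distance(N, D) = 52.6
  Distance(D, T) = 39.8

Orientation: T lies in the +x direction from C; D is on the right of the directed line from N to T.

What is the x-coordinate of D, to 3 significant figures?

21.1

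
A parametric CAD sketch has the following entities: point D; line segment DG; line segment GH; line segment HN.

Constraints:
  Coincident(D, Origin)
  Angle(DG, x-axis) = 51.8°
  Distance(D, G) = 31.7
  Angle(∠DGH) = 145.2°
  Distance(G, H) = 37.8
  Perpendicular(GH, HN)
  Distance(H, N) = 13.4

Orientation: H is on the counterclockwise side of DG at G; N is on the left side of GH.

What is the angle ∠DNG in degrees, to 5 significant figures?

23.723°

∠DGH = 145.2°, so GH runs at 51.8° + (180° − 145.2°) = 86.600° from the x-axis; with |GH| = 37.8, H = G + 37.8·(cos 86.600°, sin 86.600°) = (21.845, 62.645). GH is perpendicular to HN; with |HN| = 13.4 on the left of GH, N = H + 13.4·(-0.99824, 0.059306) = (8.4689, 63.440). Then cos ∠DNG = ND·NG / (|ND||NG|), giving 23.723°.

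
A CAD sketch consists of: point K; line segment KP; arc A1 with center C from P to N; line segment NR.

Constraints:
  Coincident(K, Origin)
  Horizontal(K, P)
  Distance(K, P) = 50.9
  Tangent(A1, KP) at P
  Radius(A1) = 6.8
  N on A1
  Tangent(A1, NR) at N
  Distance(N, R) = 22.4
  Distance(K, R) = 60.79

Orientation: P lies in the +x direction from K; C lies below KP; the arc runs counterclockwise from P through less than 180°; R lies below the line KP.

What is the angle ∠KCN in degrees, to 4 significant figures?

29.14°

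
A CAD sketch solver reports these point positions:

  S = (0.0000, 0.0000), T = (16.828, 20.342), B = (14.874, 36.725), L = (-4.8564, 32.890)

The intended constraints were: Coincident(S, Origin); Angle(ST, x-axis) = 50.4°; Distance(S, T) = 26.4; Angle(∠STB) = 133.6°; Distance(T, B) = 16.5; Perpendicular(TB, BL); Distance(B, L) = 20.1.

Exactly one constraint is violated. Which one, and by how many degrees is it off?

Perpendicular(TB, BL) — off by 4.20°.

S = (0.00, 0.00) ✓; ST at 50.40° ✓; |ST| = 26.40 ✓; ∠STB = 133.6° ✓; |TB| = 16.50 ✓; ∠(TB, BL) = 94.20° ✗; |BL| = 20.10 ✓.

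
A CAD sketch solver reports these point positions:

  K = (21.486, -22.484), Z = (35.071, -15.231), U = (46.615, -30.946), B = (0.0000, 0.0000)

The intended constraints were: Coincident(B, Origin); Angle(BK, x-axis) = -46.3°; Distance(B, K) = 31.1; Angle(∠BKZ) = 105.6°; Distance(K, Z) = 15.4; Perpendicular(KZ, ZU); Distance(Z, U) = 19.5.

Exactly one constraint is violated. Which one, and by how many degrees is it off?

Perpendicular(KZ, ZU) — off by 8.20°.

B = (0.00, 0.00) ✓; BK at -46.30° ✓; |BK| = 31.10 ✓; ∠BKZ = 105.6° ✓; |KZ| = 15.40 ✓; ∠(KZ, ZU) = 81.80° ✗; |ZU| = 19.50 ✓.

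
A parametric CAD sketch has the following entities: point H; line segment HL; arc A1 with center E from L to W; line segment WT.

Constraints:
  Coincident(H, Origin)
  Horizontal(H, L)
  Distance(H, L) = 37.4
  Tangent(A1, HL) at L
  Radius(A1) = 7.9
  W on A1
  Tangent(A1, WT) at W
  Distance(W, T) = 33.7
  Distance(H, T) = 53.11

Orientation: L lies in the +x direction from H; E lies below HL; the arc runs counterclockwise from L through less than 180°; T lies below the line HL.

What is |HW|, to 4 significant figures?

30.74

H is at the origin; H and L share the same y with |HL| = 37.4 and L on the +x side, so L = (37.40, 0.000). The tangent condition forces EL to be normal to HL, so E = L + (0, -7.9) = (37.40, -7.900). Since EW ⟂ WT (tangency), |ET| = √(7.9² + 33.7²) = 34.61 regardless of where W sits on A1. So T lies on both circle(H, 53.11) and circle(E, 34.61); the below-HL intersection is T = (32.33, -42.14). W is the foot of the tangent from T: W = (29.53, -8.556).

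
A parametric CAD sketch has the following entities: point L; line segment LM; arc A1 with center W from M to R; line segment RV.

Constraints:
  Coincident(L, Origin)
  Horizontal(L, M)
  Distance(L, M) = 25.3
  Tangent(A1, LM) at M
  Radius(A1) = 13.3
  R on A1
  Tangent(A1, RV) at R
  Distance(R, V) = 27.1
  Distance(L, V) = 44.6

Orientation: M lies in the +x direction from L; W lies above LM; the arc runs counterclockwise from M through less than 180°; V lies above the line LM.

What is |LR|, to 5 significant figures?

41.463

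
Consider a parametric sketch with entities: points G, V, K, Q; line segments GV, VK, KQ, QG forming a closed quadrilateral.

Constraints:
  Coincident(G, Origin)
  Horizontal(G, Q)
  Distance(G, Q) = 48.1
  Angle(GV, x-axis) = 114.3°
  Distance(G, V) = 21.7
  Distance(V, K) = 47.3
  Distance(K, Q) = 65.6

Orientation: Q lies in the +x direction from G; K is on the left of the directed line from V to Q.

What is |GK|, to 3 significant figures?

61.2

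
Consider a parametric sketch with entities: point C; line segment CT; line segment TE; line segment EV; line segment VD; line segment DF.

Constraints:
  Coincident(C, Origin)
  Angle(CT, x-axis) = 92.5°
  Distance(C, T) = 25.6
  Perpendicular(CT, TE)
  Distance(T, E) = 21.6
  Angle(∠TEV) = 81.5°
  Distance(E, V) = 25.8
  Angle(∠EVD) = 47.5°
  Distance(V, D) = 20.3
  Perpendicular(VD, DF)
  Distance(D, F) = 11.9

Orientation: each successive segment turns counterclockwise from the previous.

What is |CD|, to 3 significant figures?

16.6

∠TEV = 81.5° gives EV at -79.0° from the x-axis; with |EV| = 25.8, V = (-17.8, -0.693). ∠EVD = 47.5° gives VD at 53.5° from the x-axis; with |VD| = 20.3, D = (-5.70, 15.6). Then |CD| = |D − C| = 16.6.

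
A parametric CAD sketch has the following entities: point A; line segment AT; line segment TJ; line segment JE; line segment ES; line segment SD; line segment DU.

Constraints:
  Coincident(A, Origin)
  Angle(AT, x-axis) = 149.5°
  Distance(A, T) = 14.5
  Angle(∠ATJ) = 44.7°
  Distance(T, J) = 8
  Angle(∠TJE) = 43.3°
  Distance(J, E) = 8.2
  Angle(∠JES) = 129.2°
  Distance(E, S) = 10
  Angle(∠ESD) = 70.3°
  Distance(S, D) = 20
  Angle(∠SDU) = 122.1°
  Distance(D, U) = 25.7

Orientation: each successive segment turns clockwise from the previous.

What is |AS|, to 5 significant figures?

19.116

∠TJE = 43.3° gives JE at -122.50° from the x-axis; with |JE| = 8.2, E = (-9.1439, 2.4060). ∠JES = 129.2° gives ES at -173.30° from the x-axis; with |ES| = 10.0, S = (-19.076, 1.2392). Then |AS| = |S − A| = 19.116.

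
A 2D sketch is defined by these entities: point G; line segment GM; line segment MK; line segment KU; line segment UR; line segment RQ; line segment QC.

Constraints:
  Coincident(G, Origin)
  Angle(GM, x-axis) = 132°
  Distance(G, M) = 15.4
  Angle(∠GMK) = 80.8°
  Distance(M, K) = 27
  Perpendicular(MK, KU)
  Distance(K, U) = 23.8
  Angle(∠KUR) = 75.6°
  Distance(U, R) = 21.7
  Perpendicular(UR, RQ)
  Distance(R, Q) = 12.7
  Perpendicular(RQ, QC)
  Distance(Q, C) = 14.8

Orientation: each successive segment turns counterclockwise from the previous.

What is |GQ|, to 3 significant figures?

11.3

G is at the origin; GM runs at 132.0° with length 15.4, so M = (-10.3, 11.4). ∠GMK = 80.8° gives MK at -129° from the x-axis; with |MK| = 27.0, K = (-27.2, -9.60). MK is perpendicular to KU, so KU runs at -38.8°; with |KU| = 23.8, U = (-8.67, -24.5). ∠KUR = 75.6° gives UR at 65.6° from the x-axis; with |UR| = 21.7, R = (0.290, -4.75). UR ⟂ RQ, so RQ runs at 156°; with |RQ| = 12.7, Q = (-11.3, 0.497). Then |GQ| = |Q − G| = 11.3.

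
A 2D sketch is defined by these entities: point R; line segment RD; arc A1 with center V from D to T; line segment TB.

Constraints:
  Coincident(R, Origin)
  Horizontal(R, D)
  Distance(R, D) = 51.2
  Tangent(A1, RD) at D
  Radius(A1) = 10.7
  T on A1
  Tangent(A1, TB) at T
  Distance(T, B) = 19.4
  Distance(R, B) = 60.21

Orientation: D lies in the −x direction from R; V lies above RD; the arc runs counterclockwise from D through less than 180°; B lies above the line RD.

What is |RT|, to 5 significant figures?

44.472

R is at the origin; R and D share the same y with |RD| = 51.2 and D on the −x side, so D = (-51.200, 0.0000). A1 meets RD tangentially, so VD is at right angles to RD, so V = D + (0, 10.7) = (-51.200, 10.700). Since VT ⟂ TB (tangency), |VB| = √(10.7² + 19.4²) = 22.155 regardless of where T sits on A1. So B lies on both circle(R, 60.21) and circle(V, 22.155); the above-RD intersection is B = (-50.464, 32.843). T is the foot of the tangent from B: T = (-41.664, 15.553).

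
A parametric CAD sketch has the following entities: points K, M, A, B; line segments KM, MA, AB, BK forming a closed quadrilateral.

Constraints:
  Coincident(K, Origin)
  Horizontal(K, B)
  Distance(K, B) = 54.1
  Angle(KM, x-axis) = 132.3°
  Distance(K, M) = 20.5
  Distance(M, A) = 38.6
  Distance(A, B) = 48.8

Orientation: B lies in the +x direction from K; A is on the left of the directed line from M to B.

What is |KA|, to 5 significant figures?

39.693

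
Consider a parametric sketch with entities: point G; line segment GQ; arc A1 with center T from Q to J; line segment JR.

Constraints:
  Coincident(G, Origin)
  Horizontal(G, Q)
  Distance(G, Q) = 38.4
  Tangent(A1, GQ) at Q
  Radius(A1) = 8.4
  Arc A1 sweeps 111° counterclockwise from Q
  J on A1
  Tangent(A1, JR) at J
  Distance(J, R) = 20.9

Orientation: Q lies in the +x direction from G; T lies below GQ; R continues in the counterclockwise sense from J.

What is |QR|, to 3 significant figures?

30.9

On A1, Q sits at bearing 90° from T; a 111° counterclockwise sweep puts J at bearing 201°, so J = T + 8.4·(cos 201°, sin 201°) = (30.6, -11.4). Since A1 is tangent to JR there, TJ ⟂ JR, so JR runs along (−sin 201°, cos 201°); with |JR| = 20.9, R = (38.0, -30.9). Then |QR| = |R − Q| = 30.9.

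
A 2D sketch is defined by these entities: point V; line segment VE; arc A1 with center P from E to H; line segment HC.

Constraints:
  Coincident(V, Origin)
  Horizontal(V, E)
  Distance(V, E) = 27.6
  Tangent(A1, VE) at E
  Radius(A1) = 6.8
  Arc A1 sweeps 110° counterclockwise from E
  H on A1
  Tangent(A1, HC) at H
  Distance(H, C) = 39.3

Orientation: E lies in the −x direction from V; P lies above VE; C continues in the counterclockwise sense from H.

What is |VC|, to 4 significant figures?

57.64

V is at the origin; VE is horizontal with |VE| = 27.6 and E on the −x side, so E = (-27.60, 0.000). Tangency of A1 to VE means the radius PE is perpendicular to VE, so P = E + (0, 6.8) = (-27.60, 6.800). On A1, E sits at bearing -90° from P; a 110° counterclockwise sweep puts H at bearing 20°, so H = P + 6.8·(cos 20°, sin 20°) = (-21.21, 9.126). Since A1 is tangent to HC there, PH ⟂ HC, so HC runs along (−sin 20°, cos 20°); with |HC| = 39.3, C = (-34.65, 46.06). Then |VC| = |C − V| = 57.64.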